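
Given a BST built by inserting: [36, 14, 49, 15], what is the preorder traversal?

Tree insertion order: [36, 14, 49, 15]
Tree (level-order array): [36, 14, 49, None, 15]
Preorder traversal: [36, 14, 15, 49]


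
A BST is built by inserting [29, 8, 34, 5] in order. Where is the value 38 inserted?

Starting tree (level order): [29, 8, 34, 5]
Insertion path: 29 -> 34
Result: insert 38 as right child of 34
Final tree (level order): [29, 8, 34, 5, None, None, 38]


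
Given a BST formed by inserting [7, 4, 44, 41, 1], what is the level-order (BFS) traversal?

Tree insertion order: [7, 4, 44, 41, 1]
Tree (level-order array): [7, 4, 44, 1, None, 41]
BFS from the root, enqueuing left then right child of each popped node:
  queue [7] -> pop 7, enqueue [4, 44], visited so far: [7]
  queue [4, 44] -> pop 4, enqueue [1], visited so far: [7, 4]
  queue [44, 1] -> pop 44, enqueue [41], visited so far: [7, 4, 44]
  queue [1, 41] -> pop 1, enqueue [none], visited so far: [7, 4, 44, 1]
  queue [41] -> pop 41, enqueue [none], visited so far: [7, 4, 44, 1, 41]
Result: [7, 4, 44, 1, 41]


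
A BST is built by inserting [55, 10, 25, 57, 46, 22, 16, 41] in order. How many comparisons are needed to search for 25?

Search path for 25: 55 -> 10 -> 25
Found: True
Comparisons: 3


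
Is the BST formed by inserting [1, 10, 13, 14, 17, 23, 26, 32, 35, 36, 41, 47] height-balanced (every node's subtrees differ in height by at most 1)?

Tree (level-order array): [1, None, 10, None, 13, None, 14, None, 17, None, 23, None, 26, None, 32, None, 35, None, 36, None, 41, None, 47]
Definition: a tree is height-balanced if, at every node, |h(left) - h(right)| <= 1 (empty subtree has height -1).
Bottom-up per-node check:
  node 47: h_left=-1, h_right=-1, diff=0 [OK], height=0
  node 41: h_left=-1, h_right=0, diff=1 [OK], height=1
  node 36: h_left=-1, h_right=1, diff=2 [FAIL (|-1-1|=2 > 1)], height=2
  node 35: h_left=-1, h_right=2, diff=3 [FAIL (|-1-2|=3 > 1)], height=3
  node 32: h_left=-1, h_right=3, diff=4 [FAIL (|-1-3|=4 > 1)], height=4
  node 26: h_left=-1, h_right=4, diff=5 [FAIL (|-1-4|=5 > 1)], height=5
  node 23: h_left=-1, h_right=5, diff=6 [FAIL (|-1-5|=6 > 1)], height=6
  node 17: h_left=-1, h_right=6, diff=7 [FAIL (|-1-6|=7 > 1)], height=7
  node 14: h_left=-1, h_right=7, diff=8 [FAIL (|-1-7|=8 > 1)], height=8
  node 13: h_left=-1, h_right=8, diff=9 [FAIL (|-1-8|=9 > 1)], height=9
  node 10: h_left=-1, h_right=9, diff=10 [FAIL (|-1-9|=10 > 1)], height=10
  node 1: h_left=-1, h_right=10, diff=11 [FAIL (|-1-10|=11 > 1)], height=11
Node 36 violates the condition: |-1 - 1| = 2 > 1.
Result: Not balanced


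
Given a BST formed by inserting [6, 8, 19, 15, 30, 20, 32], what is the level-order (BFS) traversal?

Tree insertion order: [6, 8, 19, 15, 30, 20, 32]
Tree (level-order array): [6, None, 8, None, 19, 15, 30, None, None, 20, 32]
BFS from the root, enqueuing left then right child of each popped node:
  queue [6] -> pop 6, enqueue [8], visited so far: [6]
  queue [8] -> pop 8, enqueue [19], visited so far: [6, 8]
  queue [19] -> pop 19, enqueue [15, 30], visited so far: [6, 8, 19]
  queue [15, 30] -> pop 15, enqueue [none], visited so far: [6, 8, 19, 15]
  queue [30] -> pop 30, enqueue [20, 32], visited so far: [6, 8, 19, 15, 30]
  queue [20, 32] -> pop 20, enqueue [none], visited so far: [6, 8, 19, 15, 30, 20]
  queue [32] -> pop 32, enqueue [none], visited so far: [6, 8, 19, 15, 30, 20, 32]
Result: [6, 8, 19, 15, 30, 20, 32]


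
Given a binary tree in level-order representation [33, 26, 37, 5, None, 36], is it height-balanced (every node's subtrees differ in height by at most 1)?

Tree (level-order array): [33, 26, 37, 5, None, 36]
Definition: a tree is height-balanced if, at every node, |h(left) - h(right)| <= 1 (empty subtree has height -1).
Bottom-up per-node check:
  node 5: h_left=-1, h_right=-1, diff=0 [OK], height=0
  node 26: h_left=0, h_right=-1, diff=1 [OK], height=1
  node 36: h_left=-1, h_right=-1, diff=0 [OK], height=0
  node 37: h_left=0, h_right=-1, diff=1 [OK], height=1
  node 33: h_left=1, h_right=1, diff=0 [OK], height=2
All nodes satisfy the balance condition.
Result: Balanced


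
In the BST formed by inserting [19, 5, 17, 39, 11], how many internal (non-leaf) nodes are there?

Tree built from: [19, 5, 17, 39, 11]
Tree (level-order array): [19, 5, 39, None, 17, None, None, 11]
Rule: An internal node has at least one child.
Per-node child counts:
  node 19: 2 child(ren)
  node 5: 1 child(ren)
  node 17: 1 child(ren)
  node 11: 0 child(ren)
  node 39: 0 child(ren)
Matching nodes: [19, 5, 17]
Count of internal (non-leaf) nodes: 3


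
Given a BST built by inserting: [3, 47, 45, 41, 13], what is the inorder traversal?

Tree insertion order: [3, 47, 45, 41, 13]
Tree (level-order array): [3, None, 47, 45, None, 41, None, 13]
Inorder traversal: [3, 13, 41, 45, 47]


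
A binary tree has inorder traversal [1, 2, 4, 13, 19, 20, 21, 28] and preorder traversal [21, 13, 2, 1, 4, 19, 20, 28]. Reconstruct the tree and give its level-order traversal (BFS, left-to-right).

Inorder:  [1, 2, 4, 13, 19, 20, 21, 28]
Preorder: [21, 13, 2, 1, 4, 19, 20, 28]
Algorithm: preorder visits root first, so consume preorder in order;
for each root, split the current inorder slice at that value into
left-subtree inorder and right-subtree inorder, then recurse.
Recursive splits:
  root=21; inorder splits into left=[1, 2, 4, 13, 19, 20], right=[28]
  root=13; inorder splits into left=[1, 2, 4], right=[19, 20]
  root=2; inorder splits into left=[1], right=[4]
  root=1; inorder splits into left=[], right=[]
  root=4; inorder splits into left=[], right=[]
  root=19; inorder splits into left=[], right=[20]
  root=20; inorder splits into left=[], right=[]
  root=28; inorder splits into left=[], right=[]
Reconstructed level-order: [21, 13, 28, 2, 19, 1, 4, 20]


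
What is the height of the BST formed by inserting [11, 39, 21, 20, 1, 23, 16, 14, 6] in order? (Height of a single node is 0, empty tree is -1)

Insertion order: [11, 39, 21, 20, 1, 23, 16, 14, 6]
Tree (level-order array): [11, 1, 39, None, 6, 21, None, None, None, 20, 23, 16, None, None, None, 14]
Compute height bottom-up (empty subtree = -1):
  height(6) = 1 + max(-1, -1) = 0
  height(1) = 1 + max(-1, 0) = 1
  height(14) = 1 + max(-1, -1) = 0
  height(16) = 1 + max(0, -1) = 1
  height(20) = 1 + max(1, -1) = 2
  height(23) = 1 + max(-1, -1) = 0
  height(21) = 1 + max(2, 0) = 3
  height(39) = 1 + max(3, -1) = 4
  height(11) = 1 + max(1, 4) = 5
Height = 5


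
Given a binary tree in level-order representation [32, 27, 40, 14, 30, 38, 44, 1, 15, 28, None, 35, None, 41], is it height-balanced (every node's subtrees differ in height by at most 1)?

Tree (level-order array): [32, 27, 40, 14, 30, 38, 44, 1, 15, 28, None, 35, None, 41]
Definition: a tree is height-balanced if, at every node, |h(left) - h(right)| <= 1 (empty subtree has height -1).
Bottom-up per-node check:
  node 1: h_left=-1, h_right=-1, diff=0 [OK], height=0
  node 15: h_left=-1, h_right=-1, diff=0 [OK], height=0
  node 14: h_left=0, h_right=0, diff=0 [OK], height=1
  node 28: h_left=-1, h_right=-1, diff=0 [OK], height=0
  node 30: h_left=0, h_right=-1, diff=1 [OK], height=1
  node 27: h_left=1, h_right=1, diff=0 [OK], height=2
  node 35: h_left=-1, h_right=-1, diff=0 [OK], height=0
  node 38: h_left=0, h_right=-1, diff=1 [OK], height=1
  node 41: h_left=-1, h_right=-1, diff=0 [OK], height=0
  node 44: h_left=0, h_right=-1, diff=1 [OK], height=1
  node 40: h_left=1, h_right=1, diff=0 [OK], height=2
  node 32: h_left=2, h_right=2, diff=0 [OK], height=3
All nodes satisfy the balance condition.
Result: Balanced


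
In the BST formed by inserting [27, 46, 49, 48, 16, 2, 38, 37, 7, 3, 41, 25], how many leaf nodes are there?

Tree built from: [27, 46, 49, 48, 16, 2, 38, 37, 7, 3, 41, 25]
Tree (level-order array): [27, 16, 46, 2, 25, 38, 49, None, 7, None, None, 37, 41, 48, None, 3]
Rule: A leaf has 0 children.
Per-node child counts:
  node 27: 2 child(ren)
  node 16: 2 child(ren)
  node 2: 1 child(ren)
  node 7: 1 child(ren)
  node 3: 0 child(ren)
  node 25: 0 child(ren)
  node 46: 2 child(ren)
  node 38: 2 child(ren)
  node 37: 0 child(ren)
  node 41: 0 child(ren)
  node 49: 1 child(ren)
  node 48: 0 child(ren)
Matching nodes: [3, 25, 37, 41, 48]
Count of leaf nodes: 5


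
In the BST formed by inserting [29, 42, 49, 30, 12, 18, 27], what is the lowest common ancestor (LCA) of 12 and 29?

Tree insertion order: [29, 42, 49, 30, 12, 18, 27]
Tree (level-order array): [29, 12, 42, None, 18, 30, 49, None, 27]
In a BST, the LCA of p=12, q=29 is the first node v on the
root-to-leaf path with p <= v <= q (go left if both < v, right if both > v).
Walk from root:
  at 29: 12 <= 29 <= 29, this is the LCA
LCA = 29


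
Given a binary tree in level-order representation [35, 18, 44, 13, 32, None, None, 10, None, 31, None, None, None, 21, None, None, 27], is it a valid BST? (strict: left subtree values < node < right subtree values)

Level-order array: [35, 18, 44, 13, 32, None, None, 10, None, 31, None, None, None, 21, None, None, 27]
Validate using subtree bounds (lo, hi): at each node, require lo < value < hi,
then recurse left with hi=value and right with lo=value.
Preorder trace (stopping at first violation):
  at node 35 with bounds (-inf, +inf): OK
  at node 18 with bounds (-inf, 35): OK
  at node 13 with bounds (-inf, 18): OK
  at node 10 with bounds (-inf, 13): OK
  at node 32 with bounds (18, 35): OK
  at node 31 with bounds (18, 32): OK
  at node 21 with bounds (18, 31): OK
  at node 27 with bounds (21, 31): OK
  at node 44 with bounds (35, +inf): OK
No violation found at any node.
Result: Valid BST


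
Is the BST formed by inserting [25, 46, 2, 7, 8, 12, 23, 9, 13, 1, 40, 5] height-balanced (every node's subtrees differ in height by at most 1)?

Tree (level-order array): [25, 2, 46, 1, 7, 40, None, None, None, 5, 8, None, None, None, None, None, 12, 9, 23, None, None, 13]
Definition: a tree is height-balanced if, at every node, |h(left) - h(right)| <= 1 (empty subtree has height -1).
Bottom-up per-node check:
  node 1: h_left=-1, h_right=-1, diff=0 [OK], height=0
  node 5: h_left=-1, h_right=-1, diff=0 [OK], height=0
  node 9: h_left=-1, h_right=-1, diff=0 [OK], height=0
  node 13: h_left=-1, h_right=-1, diff=0 [OK], height=0
  node 23: h_left=0, h_right=-1, diff=1 [OK], height=1
  node 12: h_left=0, h_right=1, diff=1 [OK], height=2
  node 8: h_left=-1, h_right=2, diff=3 [FAIL (|-1-2|=3 > 1)], height=3
  node 7: h_left=0, h_right=3, diff=3 [FAIL (|0-3|=3 > 1)], height=4
  node 2: h_left=0, h_right=4, diff=4 [FAIL (|0-4|=4 > 1)], height=5
  node 40: h_left=-1, h_right=-1, diff=0 [OK], height=0
  node 46: h_left=0, h_right=-1, diff=1 [OK], height=1
  node 25: h_left=5, h_right=1, diff=4 [FAIL (|5-1|=4 > 1)], height=6
Node 8 violates the condition: |-1 - 2| = 3 > 1.
Result: Not balanced


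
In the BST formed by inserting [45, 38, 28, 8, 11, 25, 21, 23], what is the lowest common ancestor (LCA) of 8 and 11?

Tree insertion order: [45, 38, 28, 8, 11, 25, 21, 23]
Tree (level-order array): [45, 38, None, 28, None, 8, None, None, 11, None, 25, 21, None, None, 23]
In a BST, the LCA of p=8, q=11 is the first node v on the
root-to-leaf path with p <= v <= q (go left if both < v, right if both > v).
Walk from root:
  at 45: both 8 and 11 < 45, go left
  at 38: both 8 and 11 < 38, go left
  at 28: both 8 and 11 < 28, go left
  at 8: 8 <= 8 <= 11, this is the LCA
LCA = 8


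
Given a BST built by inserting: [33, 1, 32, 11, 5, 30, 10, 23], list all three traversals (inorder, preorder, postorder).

Tree insertion order: [33, 1, 32, 11, 5, 30, 10, 23]
Tree (level-order array): [33, 1, None, None, 32, 11, None, 5, 30, None, 10, 23]
Inorder (L, root, R): [1, 5, 10, 11, 23, 30, 32, 33]
Preorder (root, L, R): [33, 1, 32, 11, 5, 10, 30, 23]
Postorder (L, R, root): [10, 5, 23, 30, 11, 32, 1, 33]


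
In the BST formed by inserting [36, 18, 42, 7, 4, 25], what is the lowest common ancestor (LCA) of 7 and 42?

Tree insertion order: [36, 18, 42, 7, 4, 25]
Tree (level-order array): [36, 18, 42, 7, 25, None, None, 4]
In a BST, the LCA of p=7, q=42 is the first node v on the
root-to-leaf path with p <= v <= q (go left if both < v, right if both > v).
Walk from root:
  at 36: 7 <= 36 <= 42, this is the LCA
LCA = 36


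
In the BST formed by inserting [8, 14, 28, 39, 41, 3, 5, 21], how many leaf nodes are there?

Tree built from: [8, 14, 28, 39, 41, 3, 5, 21]
Tree (level-order array): [8, 3, 14, None, 5, None, 28, None, None, 21, 39, None, None, None, 41]
Rule: A leaf has 0 children.
Per-node child counts:
  node 8: 2 child(ren)
  node 3: 1 child(ren)
  node 5: 0 child(ren)
  node 14: 1 child(ren)
  node 28: 2 child(ren)
  node 21: 0 child(ren)
  node 39: 1 child(ren)
  node 41: 0 child(ren)
Matching nodes: [5, 21, 41]
Count of leaf nodes: 3


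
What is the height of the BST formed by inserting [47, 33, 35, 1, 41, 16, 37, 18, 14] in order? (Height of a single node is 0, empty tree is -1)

Insertion order: [47, 33, 35, 1, 41, 16, 37, 18, 14]
Tree (level-order array): [47, 33, None, 1, 35, None, 16, None, 41, 14, 18, 37]
Compute height bottom-up (empty subtree = -1):
  height(14) = 1 + max(-1, -1) = 0
  height(18) = 1 + max(-1, -1) = 0
  height(16) = 1 + max(0, 0) = 1
  height(1) = 1 + max(-1, 1) = 2
  height(37) = 1 + max(-1, -1) = 0
  height(41) = 1 + max(0, -1) = 1
  height(35) = 1 + max(-1, 1) = 2
  height(33) = 1 + max(2, 2) = 3
  height(47) = 1 + max(3, -1) = 4
Height = 4


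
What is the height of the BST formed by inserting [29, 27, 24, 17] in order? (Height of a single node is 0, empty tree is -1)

Insertion order: [29, 27, 24, 17]
Tree (level-order array): [29, 27, None, 24, None, 17]
Compute height bottom-up (empty subtree = -1):
  height(17) = 1 + max(-1, -1) = 0
  height(24) = 1 + max(0, -1) = 1
  height(27) = 1 + max(1, -1) = 2
  height(29) = 1 + max(2, -1) = 3
Height = 3


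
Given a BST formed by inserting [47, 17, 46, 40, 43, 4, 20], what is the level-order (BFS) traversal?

Tree insertion order: [47, 17, 46, 40, 43, 4, 20]
Tree (level-order array): [47, 17, None, 4, 46, None, None, 40, None, 20, 43]
BFS from the root, enqueuing left then right child of each popped node:
  queue [47] -> pop 47, enqueue [17], visited so far: [47]
  queue [17] -> pop 17, enqueue [4, 46], visited so far: [47, 17]
  queue [4, 46] -> pop 4, enqueue [none], visited so far: [47, 17, 4]
  queue [46] -> pop 46, enqueue [40], visited so far: [47, 17, 4, 46]
  queue [40] -> pop 40, enqueue [20, 43], visited so far: [47, 17, 4, 46, 40]
  queue [20, 43] -> pop 20, enqueue [none], visited so far: [47, 17, 4, 46, 40, 20]
  queue [43] -> pop 43, enqueue [none], visited so far: [47, 17, 4, 46, 40, 20, 43]
Result: [47, 17, 4, 46, 40, 20, 43]


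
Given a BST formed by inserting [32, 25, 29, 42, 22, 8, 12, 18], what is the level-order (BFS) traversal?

Tree insertion order: [32, 25, 29, 42, 22, 8, 12, 18]
Tree (level-order array): [32, 25, 42, 22, 29, None, None, 8, None, None, None, None, 12, None, 18]
BFS from the root, enqueuing left then right child of each popped node:
  queue [32] -> pop 32, enqueue [25, 42], visited so far: [32]
  queue [25, 42] -> pop 25, enqueue [22, 29], visited so far: [32, 25]
  queue [42, 22, 29] -> pop 42, enqueue [none], visited so far: [32, 25, 42]
  queue [22, 29] -> pop 22, enqueue [8], visited so far: [32, 25, 42, 22]
  queue [29, 8] -> pop 29, enqueue [none], visited so far: [32, 25, 42, 22, 29]
  queue [8] -> pop 8, enqueue [12], visited so far: [32, 25, 42, 22, 29, 8]
  queue [12] -> pop 12, enqueue [18], visited so far: [32, 25, 42, 22, 29, 8, 12]
  queue [18] -> pop 18, enqueue [none], visited so far: [32, 25, 42, 22, 29, 8, 12, 18]
Result: [32, 25, 42, 22, 29, 8, 12, 18]


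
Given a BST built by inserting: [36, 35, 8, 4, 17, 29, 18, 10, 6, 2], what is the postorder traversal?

Tree insertion order: [36, 35, 8, 4, 17, 29, 18, 10, 6, 2]
Tree (level-order array): [36, 35, None, 8, None, 4, 17, 2, 6, 10, 29, None, None, None, None, None, None, 18]
Postorder traversal: [2, 6, 4, 10, 18, 29, 17, 8, 35, 36]


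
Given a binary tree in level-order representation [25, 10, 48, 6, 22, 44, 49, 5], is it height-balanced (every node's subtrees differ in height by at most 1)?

Tree (level-order array): [25, 10, 48, 6, 22, 44, 49, 5]
Definition: a tree is height-balanced if, at every node, |h(left) - h(right)| <= 1 (empty subtree has height -1).
Bottom-up per-node check:
  node 5: h_left=-1, h_right=-1, diff=0 [OK], height=0
  node 6: h_left=0, h_right=-1, diff=1 [OK], height=1
  node 22: h_left=-1, h_right=-1, diff=0 [OK], height=0
  node 10: h_left=1, h_right=0, diff=1 [OK], height=2
  node 44: h_left=-1, h_right=-1, diff=0 [OK], height=0
  node 49: h_left=-1, h_right=-1, diff=0 [OK], height=0
  node 48: h_left=0, h_right=0, diff=0 [OK], height=1
  node 25: h_left=2, h_right=1, diff=1 [OK], height=3
All nodes satisfy the balance condition.
Result: Balanced


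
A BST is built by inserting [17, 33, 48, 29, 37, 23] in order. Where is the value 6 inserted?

Starting tree (level order): [17, None, 33, 29, 48, 23, None, 37]
Insertion path: 17
Result: insert 6 as left child of 17
Final tree (level order): [17, 6, 33, None, None, 29, 48, 23, None, 37]


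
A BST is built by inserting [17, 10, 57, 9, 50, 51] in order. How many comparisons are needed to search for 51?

Search path for 51: 17 -> 57 -> 50 -> 51
Found: True
Comparisons: 4


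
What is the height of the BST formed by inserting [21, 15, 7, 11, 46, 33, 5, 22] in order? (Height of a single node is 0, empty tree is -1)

Insertion order: [21, 15, 7, 11, 46, 33, 5, 22]
Tree (level-order array): [21, 15, 46, 7, None, 33, None, 5, 11, 22]
Compute height bottom-up (empty subtree = -1):
  height(5) = 1 + max(-1, -1) = 0
  height(11) = 1 + max(-1, -1) = 0
  height(7) = 1 + max(0, 0) = 1
  height(15) = 1 + max(1, -1) = 2
  height(22) = 1 + max(-1, -1) = 0
  height(33) = 1 + max(0, -1) = 1
  height(46) = 1 + max(1, -1) = 2
  height(21) = 1 + max(2, 2) = 3
Height = 3


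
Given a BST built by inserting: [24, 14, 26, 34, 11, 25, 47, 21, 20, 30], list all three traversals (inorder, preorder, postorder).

Tree insertion order: [24, 14, 26, 34, 11, 25, 47, 21, 20, 30]
Tree (level-order array): [24, 14, 26, 11, 21, 25, 34, None, None, 20, None, None, None, 30, 47]
Inorder (L, root, R): [11, 14, 20, 21, 24, 25, 26, 30, 34, 47]
Preorder (root, L, R): [24, 14, 11, 21, 20, 26, 25, 34, 30, 47]
Postorder (L, R, root): [11, 20, 21, 14, 25, 30, 47, 34, 26, 24]


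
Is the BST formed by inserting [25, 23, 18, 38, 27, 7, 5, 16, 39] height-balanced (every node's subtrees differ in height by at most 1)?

Tree (level-order array): [25, 23, 38, 18, None, 27, 39, 7, None, None, None, None, None, 5, 16]
Definition: a tree is height-balanced if, at every node, |h(left) - h(right)| <= 1 (empty subtree has height -1).
Bottom-up per-node check:
  node 5: h_left=-1, h_right=-1, diff=0 [OK], height=0
  node 16: h_left=-1, h_right=-1, diff=0 [OK], height=0
  node 7: h_left=0, h_right=0, diff=0 [OK], height=1
  node 18: h_left=1, h_right=-1, diff=2 [FAIL (|1--1|=2 > 1)], height=2
  node 23: h_left=2, h_right=-1, diff=3 [FAIL (|2--1|=3 > 1)], height=3
  node 27: h_left=-1, h_right=-1, diff=0 [OK], height=0
  node 39: h_left=-1, h_right=-1, diff=0 [OK], height=0
  node 38: h_left=0, h_right=0, diff=0 [OK], height=1
  node 25: h_left=3, h_right=1, diff=2 [FAIL (|3-1|=2 > 1)], height=4
Node 18 violates the condition: |1 - -1| = 2 > 1.
Result: Not balanced


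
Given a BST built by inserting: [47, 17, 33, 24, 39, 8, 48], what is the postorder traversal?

Tree insertion order: [47, 17, 33, 24, 39, 8, 48]
Tree (level-order array): [47, 17, 48, 8, 33, None, None, None, None, 24, 39]
Postorder traversal: [8, 24, 39, 33, 17, 48, 47]


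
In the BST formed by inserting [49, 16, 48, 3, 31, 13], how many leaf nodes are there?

Tree built from: [49, 16, 48, 3, 31, 13]
Tree (level-order array): [49, 16, None, 3, 48, None, 13, 31]
Rule: A leaf has 0 children.
Per-node child counts:
  node 49: 1 child(ren)
  node 16: 2 child(ren)
  node 3: 1 child(ren)
  node 13: 0 child(ren)
  node 48: 1 child(ren)
  node 31: 0 child(ren)
Matching nodes: [13, 31]
Count of leaf nodes: 2


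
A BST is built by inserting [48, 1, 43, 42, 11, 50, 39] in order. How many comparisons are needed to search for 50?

Search path for 50: 48 -> 50
Found: True
Comparisons: 2


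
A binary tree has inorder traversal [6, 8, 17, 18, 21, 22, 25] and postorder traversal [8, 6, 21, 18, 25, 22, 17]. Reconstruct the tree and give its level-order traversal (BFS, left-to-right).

Inorder:   [6, 8, 17, 18, 21, 22, 25]
Postorder: [8, 6, 21, 18, 25, 22, 17]
Algorithm: postorder visits root last, so walk postorder right-to-left;
each value is the root of the current inorder slice — split it at that
value, recurse on the right subtree first, then the left.
Recursive splits:
  root=17; inorder splits into left=[6, 8], right=[18, 21, 22, 25]
  root=22; inorder splits into left=[18, 21], right=[25]
  root=25; inorder splits into left=[], right=[]
  root=18; inorder splits into left=[], right=[21]
  root=21; inorder splits into left=[], right=[]
  root=6; inorder splits into left=[], right=[8]
  root=8; inorder splits into left=[], right=[]
Reconstructed level-order: [17, 6, 22, 8, 18, 25, 21]


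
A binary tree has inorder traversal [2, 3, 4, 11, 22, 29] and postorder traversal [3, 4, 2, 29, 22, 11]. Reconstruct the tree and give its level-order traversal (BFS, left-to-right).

Inorder:   [2, 3, 4, 11, 22, 29]
Postorder: [3, 4, 2, 29, 22, 11]
Algorithm: postorder visits root last, so walk postorder right-to-left;
each value is the root of the current inorder slice — split it at that
value, recurse on the right subtree first, then the left.
Recursive splits:
  root=11; inorder splits into left=[2, 3, 4], right=[22, 29]
  root=22; inorder splits into left=[], right=[29]
  root=29; inorder splits into left=[], right=[]
  root=2; inorder splits into left=[], right=[3, 4]
  root=4; inorder splits into left=[3], right=[]
  root=3; inorder splits into left=[], right=[]
Reconstructed level-order: [11, 2, 22, 4, 29, 3]


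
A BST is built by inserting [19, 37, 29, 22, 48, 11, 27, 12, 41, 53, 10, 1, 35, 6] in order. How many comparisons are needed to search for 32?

Search path for 32: 19 -> 37 -> 29 -> 35
Found: False
Comparisons: 4


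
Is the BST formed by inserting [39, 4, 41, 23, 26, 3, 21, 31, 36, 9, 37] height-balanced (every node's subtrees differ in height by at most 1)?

Tree (level-order array): [39, 4, 41, 3, 23, None, None, None, None, 21, 26, 9, None, None, 31, None, None, None, 36, None, 37]
Definition: a tree is height-balanced if, at every node, |h(left) - h(right)| <= 1 (empty subtree has height -1).
Bottom-up per-node check:
  node 3: h_left=-1, h_right=-1, diff=0 [OK], height=0
  node 9: h_left=-1, h_right=-1, diff=0 [OK], height=0
  node 21: h_left=0, h_right=-1, diff=1 [OK], height=1
  node 37: h_left=-1, h_right=-1, diff=0 [OK], height=0
  node 36: h_left=-1, h_right=0, diff=1 [OK], height=1
  node 31: h_left=-1, h_right=1, diff=2 [FAIL (|-1-1|=2 > 1)], height=2
  node 26: h_left=-1, h_right=2, diff=3 [FAIL (|-1-2|=3 > 1)], height=3
  node 23: h_left=1, h_right=3, diff=2 [FAIL (|1-3|=2 > 1)], height=4
  node 4: h_left=0, h_right=4, diff=4 [FAIL (|0-4|=4 > 1)], height=5
  node 41: h_left=-1, h_right=-1, diff=0 [OK], height=0
  node 39: h_left=5, h_right=0, diff=5 [FAIL (|5-0|=5 > 1)], height=6
Node 31 violates the condition: |-1 - 1| = 2 > 1.
Result: Not balanced


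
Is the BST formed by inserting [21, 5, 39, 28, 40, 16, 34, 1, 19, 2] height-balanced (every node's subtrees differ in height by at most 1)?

Tree (level-order array): [21, 5, 39, 1, 16, 28, 40, None, 2, None, 19, None, 34]
Definition: a tree is height-balanced if, at every node, |h(left) - h(right)| <= 1 (empty subtree has height -1).
Bottom-up per-node check:
  node 2: h_left=-1, h_right=-1, diff=0 [OK], height=0
  node 1: h_left=-1, h_right=0, diff=1 [OK], height=1
  node 19: h_left=-1, h_right=-1, diff=0 [OK], height=0
  node 16: h_left=-1, h_right=0, diff=1 [OK], height=1
  node 5: h_left=1, h_right=1, diff=0 [OK], height=2
  node 34: h_left=-1, h_right=-1, diff=0 [OK], height=0
  node 28: h_left=-1, h_right=0, diff=1 [OK], height=1
  node 40: h_left=-1, h_right=-1, diff=0 [OK], height=0
  node 39: h_left=1, h_right=0, diff=1 [OK], height=2
  node 21: h_left=2, h_right=2, diff=0 [OK], height=3
All nodes satisfy the balance condition.
Result: Balanced


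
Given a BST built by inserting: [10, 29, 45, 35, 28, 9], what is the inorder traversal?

Tree insertion order: [10, 29, 45, 35, 28, 9]
Tree (level-order array): [10, 9, 29, None, None, 28, 45, None, None, 35]
Inorder traversal: [9, 10, 28, 29, 35, 45]


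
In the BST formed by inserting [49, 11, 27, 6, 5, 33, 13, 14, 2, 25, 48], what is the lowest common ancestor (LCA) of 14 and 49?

Tree insertion order: [49, 11, 27, 6, 5, 33, 13, 14, 2, 25, 48]
Tree (level-order array): [49, 11, None, 6, 27, 5, None, 13, 33, 2, None, None, 14, None, 48, None, None, None, 25]
In a BST, the LCA of p=14, q=49 is the first node v on the
root-to-leaf path with p <= v <= q (go left if both < v, right if both > v).
Walk from root:
  at 49: 14 <= 49 <= 49, this is the LCA
LCA = 49


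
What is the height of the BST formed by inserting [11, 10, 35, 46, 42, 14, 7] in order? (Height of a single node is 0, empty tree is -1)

Insertion order: [11, 10, 35, 46, 42, 14, 7]
Tree (level-order array): [11, 10, 35, 7, None, 14, 46, None, None, None, None, 42]
Compute height bottom-up (empty subtree = -1):
  height(7) = 1 + max(-1, -1) = 0
  height(10) = 1 + max(0, -1) = 1
  height(14) = 1 + max(-1, -1) = 0
  height(42) = 1 + max(-1, -1) = 0
  height(46) = 1 + max(0, -1) = 1
  height(35) = 1 + max(0, 1) = 2
  height(11) = 1 + max(1, 2) = 3
Height = 3


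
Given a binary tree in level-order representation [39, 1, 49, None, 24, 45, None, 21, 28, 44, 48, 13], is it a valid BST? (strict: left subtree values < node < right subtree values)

Level-order array: [39, 1, 49, None, 24, 45, None, 21, 28, 44, 48, 13]
Validate using subtree bounds (lo, hi): at each node, require lo < value < hi,
then recurse left with hi=value and right with lo=value.
Preorder trace (stopping at first violation):
  at node 39 with bounds (-inf, +inf): OK
  at node 1 with bounds (-inf, 39): OK
  at node 24 with bounds (1, 39): OK
  at node 21 with bounds (1, 24): OK
  at node 13 with bounds (1, 21): OK
  at node 28 with bounds (24, 39): OK
  at node 49 with bounds (39, +inf): OK
  at node 45 with bounds (39, 49): OK
  at node 44 with bounds (39, 45): OK
  at node 48 with bounds (45, 49): OK
No violation found at any node.
Result: Valid BST


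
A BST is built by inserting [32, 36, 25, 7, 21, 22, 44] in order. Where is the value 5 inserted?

Starting tree (level order): [32, 25, 36, 7, None, None, 44, None, 21, None, None, None, 22]
Insertion path: 32 -> 25 -> 7
Result: insert 5 as left child of 7
Final tree (level order): [32, 25, 36, 7, None, None, 44, 5, 21, None, None, None, None, None, 22]


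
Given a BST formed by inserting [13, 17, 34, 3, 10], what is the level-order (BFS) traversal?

Tree insertion order: [13, 17, 34, 3, 10]
Tree (level-order array): [13, 3, 17, None, 10, None, 34]
BFS from the root, enqueuing left then right child of each popped node:
  queue [13] -> pop 13, enqueue [3, 17], visited so far: [13]
  queue [3, 17] -> pop 3, enqueue [10], visited so far: [13, 3]
  queue [17, 10] -> pop 17, enqueue [34], visited so far: [13, 3, 17]
  queue [10, 34] -> pop 10, enqueue [none], visited so far: [13, 3, 17, 10]
  queue [34] -> pop 34, enqueue [none], visited so far: [13, 3, 17, 10, 34]
Result: [13, 3, 17, 10, 34]


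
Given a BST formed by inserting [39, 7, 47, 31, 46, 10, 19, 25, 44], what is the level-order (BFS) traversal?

Tree insertion order: [39, 7, 47, 31, 46, 10, 19, 25, 44]
Tree (level-order array): [39, 7, 47, None, 31, 46, None, 10, None, 44, None, None, 19, None, None, None, 25]
BFS from the root, enqueuing left then right child of each popped node:
  queue [39] -> pop 39, enqueue [7, 47], visited so far: [39]
  queue [7, 47] -> pop 7, enqueue [31], visited so far: [39, 7]
  queue [47, 31] -> pop 47, enqueue [46], visited so far: [39, 7, 47]
  queue [31, 46] -> pop 31, enqueue [10], visited so far: [39, 7, 47, 31]
  queue [46, 10] -> pop 46, enqueue [44], visited so far: [39, 7, 47, 31, 46]
  queue [10, 44] -> pop 10, enqueue [19], visited so far: [39, 7, 47, 31, 46, 10]
  queue [44, 19] -> pop 44, enqueue [none], visited so far: [39, 7, 47, 31, 46, 10, 44]
  queue [19] -> pop 19, enqueue [25], visited so far: [39, 7, 47, 31, 46, 10, 44, 19]
  queue [25] -> pop 25, enqueue [none], visited so far: [39, 7, 47, 31, 46, 10, 44, 19, 25]
Result: [39, 7, 47, 31, 46, 10, 44, 19, 25]


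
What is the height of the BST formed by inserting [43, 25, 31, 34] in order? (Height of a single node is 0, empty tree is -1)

Insertion order: [43, 25, 31, 34]
Tree (level-order array): [43, 25, None, None, 31, None, 34]
Compute height bottom-up (empty subtree = -1):
  height(34) = 1 + max(-1, -1) = 0
  height(31) = 1 + max(-1, 0) = 1
  height(25) = 1 + max(-1, 1) = 2
  height(43) = 1 + max(2, -1) = 3
Height = 3


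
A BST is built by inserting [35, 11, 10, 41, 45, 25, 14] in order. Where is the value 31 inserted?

Starting tree (level order): [35, 11, 41, 10, 25, None, 45, None, None, 14]
Insertion path: 35 -> 11 -> 25
Result: insert 31 as right child of 25
Final tree (level order): [35, 11, 41, 10, 25, None, 45, None, None, 14, 31]


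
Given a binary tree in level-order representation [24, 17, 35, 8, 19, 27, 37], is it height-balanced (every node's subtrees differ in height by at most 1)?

Tree (level-order array): [24, 17, 35, 8, 19, 27, 37]
Definition: a tree is height-balanced if, at every node, |h(left) - h(right)| <= 1 (empty subtree has height -1).
Bottom-up per-node check:
  node 8: h_left=-1, h_right=-1, diff=0 [OK], height=0
  node 19: h_left=-1, h_right=-1, diff=0 [OK], height=0
  node 17: h_left=0, h_right=0, diff=0 [OK], height=1
  node 27: h_left=-1, h_right=-1, diff=0 [OK], height=0
  node 37: h_left=-1, h_right=-1, diff=0 [OK], height=0
  node 35: h_left=0, h_right=0, diff=0 [OK], height=1
  node 24: h_left=1, h_right=1, diff=0 [OK], height=2
All nodes satisfy the balance condition.
Result: Balanced


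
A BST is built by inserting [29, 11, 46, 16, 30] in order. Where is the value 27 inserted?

Starting tree (level order): [29, 11, 46, None, 16, 30]
Insertion path: 29 -> 11 -> 16
Result: insert 27 as right child of 16
Final tree (level order): [29, 11, 46, None, 16, 30, None, None, 27]


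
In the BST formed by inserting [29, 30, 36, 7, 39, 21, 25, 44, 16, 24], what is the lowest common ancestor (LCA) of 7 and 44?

Tree insertion order: [29, 30, 36, 7, 39, 21, 25, 44, 16, 24]
Tree (level-order array): [29, 7, 30, None, 21, None, 36, 16, 25, None, 39, None, None, 24, None, None, 44]
In a BST, the LCA of p=7, q=44 is the first node v on the
root-to-leaf path with p <= v <= q (go left if both < v, right if both > v).
Walk from root:
  at 29: 7 <= 29 <= 44, this is the LCA
LCA = 29


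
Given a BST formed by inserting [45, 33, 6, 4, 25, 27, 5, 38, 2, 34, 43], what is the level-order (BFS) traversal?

Tree insertion order: [45, 33, 6, 4, 25, 27, 5, 38, 2, 34, 43]
Tree (level-order array): [45, 33, None, 6, 38, 4, 25, 34, 43, 2, 5, None, 27]
BFS from the root, enqueuing left then right child of each popped node:
  queue [45] -> pop 45, enqueue [33], visited so far: [45]
  queue [33] -> pop 33, enqueue [6, 38], visited so far: [45, 33]
  queue [6, 38] -> pop 6, enqueue [4, 25], visited so far: [45, 33, 6]
  queue [38, 4, 25] -> pop 38, enqueue [34, 43], visited so far: [45, 33, 6, 38]
  queue [4, 25, 34, 43] -> pop 4, enqueue [2, 5], visited so far: [45, 33, 6, 38, 4]
  queue [25, 34, 43, 2, 5] -> pop 25, enqueue [27], visited so far: [45, 33, 6, 38, 4, 25]
  queue [34, 43, 2, 5, 27] -> pop 34, enqueue [none], visited so far: [45, 33, 6, 38, 4, 25, 34]
  queue [43, 2, 5, 27] -> pop 43, enqueue [none], visited so far: [45, 33, 6, 38, 4, 25, 34, 43]
  queue [2, 5, 27] -> pop 2, enqueue [none], visited so far: [45, 33, 6, 38, 4, 25, 34, 43, 2]
  queue [5, 27] -> pop 5, enqueue [none], visited so far: [45, 33, 6, 38, 4, 25, 34, 43, 2, 5]
  queue [27] -> pop 27, enqueue [none], visited so far: [45, 33, 6, 38, 4, 25, 34, 43, 2, 5, 27]
Result: [45, 33, 6, 38, 4, 25, 34, 43, 2, 5, 27]


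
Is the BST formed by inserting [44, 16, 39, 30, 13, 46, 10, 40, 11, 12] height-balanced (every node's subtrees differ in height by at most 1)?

Tree (level-order array): [44, 16, 46, 13, 39, None, None, 10, None, 30, 40, None, 11, None, None, None, None, None, 12]
Definition: a tree is height-balanced if, at every node, |h(left) - h(right)| <= 1 (empty subtree has height -1).
Bottom-up per-node check:
  node 12: h_left=-1, h_right=-1, diff=0 [OK], height=0
  node 11: h_left=-1, h_right=0, diff=1 [OK], height=1
  node 10: h_left=-1, h_right=1, diff=2 [FAIL (|-1-1|=2 > 1)], height=2
  node 13: h_left=2, h_right=-1, diff=3 [FAIL (|2--1|=3 > 1)], height=3
  node 30: h_left=-1, h_right=-1, diff=0 [OK], height=0
  node 40: h_left=-1, h_right=-1, diff=0 [OK], height=0
  node 39: h_left=0, h_right=0, diff=0 [OK], height=1
  node 16: h_left=3, h_right=1, diff=2 [FAIL (|3-1|=2 > 1)], height=4
  node 46: h_left=-1, h_right=-1, diff=0 [OK], height=0
  node 44: h_left=4, h_right=0, diff=4 [FAIL (|4-0|=4 > 1)], height=5
Node 10 violates the condition: |-1 - 1| = 2 > 1.
Result: Not balanced


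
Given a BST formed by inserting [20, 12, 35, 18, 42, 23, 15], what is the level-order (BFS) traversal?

Tree insertion order: [20, 12, 35, 18, 42, 23, 15]
Tree (level-order array): [20, 12, 35, None, 18, 23, 42, 15]
BFS from the root, enqueuing left then right child of each popped node:
  queue [20] -> pop 20, enqueue [12, 35], visited so far: [20]
  queue [12, 35] -> pop 12, enqueue [18], visited so far: [20, 12]
  queue [35, 18] -> pop 35, enqueue [23, 42], visited so far: [20, 12, 35]
  queue [18, 23, 42] -> pop 18, enqueue [15], visited so far: [20, 12, 35, 18]
  queue [23, 42, 15] -> pop 23, enqueue [none], visited so far: [20, 12, 35, 18, 23]
  queue [42, 15] -> pop 42, enqueue [none], visited so far: [20, 12, 35, 18, 23, 42]
  queue [15] -> pop 15, enqueue [none], visited so far: [20, 12, 35, 18, 23, 42, 15]
Result: [20, 12, 35, 18, 23, 42, 15]


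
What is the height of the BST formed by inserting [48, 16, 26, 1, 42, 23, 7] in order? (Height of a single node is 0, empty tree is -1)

Insertion order: [48, 16, 26, 1, 42, 23, 7]
Tree (level-order array): [48, 16, None, 1, 26, None, 7, 23, 42]
Compute height bottom-up (empty subtree = -1):
  height(7) = 1 + max(-1, -1) = 0
  height(1) = 1 + max(-1, 0) = 1
  height(23) = 1 + max(-1, -1) = 0
  height(42) = 1 + max(-1, -1) = 0
  height(26) = 1 + max(0, 0) = 1
  height(16) = 1 + max(1, 1) = 2
  height(48) = 1 + max(2, -1) = 3
Height = 3


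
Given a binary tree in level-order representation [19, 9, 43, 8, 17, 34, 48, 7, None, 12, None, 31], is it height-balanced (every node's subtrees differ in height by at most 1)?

Tree (level-order array): [19, 9, 43, 8, 17, 34, 48, 7, None, 12, None, 31]
Definition: a tree is height-balanced if, at every node, |h(left) - h(right)| <= 1 (empty subtree has height -1).
Bottom-up per-node check:
  node 7: h_left=-1, h_right=-1, diff=0 [OK], height=0
  node 8: h_left=0, h_right=-1, diff=1 [OK], height=1
  node 12: h_left=-1, h_right=-1, diff=0 [OK], height=0
  node 17: h_left=0, h_right=-1, diff=1 [OK], height=1
  node 9: h_left=1, h_right=1, diff=0 [OK], height=2
  node 31: h_left=-1, h_right=-1, diff=0 [OK], height=0
  node 34: h_left=0, h_right=-1, diff=1 [OK], height=1
  node 48: h_left=-1, h_right=-1, diff=0 [OK], height=0
  node 43: h_left=1, h_right=0, diff=1 [OK], height=2
  node 19: h_left=2, h_right=2, diff=0 [OK], height=3
All nodes satisfy the balance condition.
Result: Balanced


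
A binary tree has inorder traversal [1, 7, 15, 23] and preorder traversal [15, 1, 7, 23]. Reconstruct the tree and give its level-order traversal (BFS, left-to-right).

Inorder:  [1, 7, 15, 23]
Preorder: [15, 1, 7, 23]
Algorithm: preorder visits root first, so consume preorder in order;
for each root, split the current inorder slice at that value into
left-subtree inorder and right-subtree inorder, then recurse.
Recursive splits:
  root=15; inorder splits into left=[1, 7], right=[23]
  root=1; inorder splits into left=[], right=[7]
  root=7; inorder splits into left=[], right=[]
  root=23; inorder splits into left=[], right=[]
Reconstructed level-order: [15, 1, 23, 7]


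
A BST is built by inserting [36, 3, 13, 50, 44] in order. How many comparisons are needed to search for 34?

Search path for 34: 36 -> 3 -> 13
Found: False
Comparisons: 3


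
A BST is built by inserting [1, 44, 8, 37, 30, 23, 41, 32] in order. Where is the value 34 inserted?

Starting tree (level order): [1, None, 44, 8, None, None, 37, 30, 41, 23, 32]
Insertion path: 1 -> 44 -> 8 -> 37 -> 30 -> 32
Result: insert 34 as right child of 32
Final tree (level order): [1, None, 44, 8, None, None, 37, 30, 41, 23, 32, None, None, None, None, None, 34]


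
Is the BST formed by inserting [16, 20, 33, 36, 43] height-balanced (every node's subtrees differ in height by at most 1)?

Tree (level-order array): [16, None, 20, None, 33, None, 36, None, 43]
Definition: a tree is height-balanced if, at every node, |h(left) - h(right)| <= 1 (empty subtree has height -1).
Bottom-up per-node check:
  node 43: h_left=-1, h_right=-1, diff=0 [OK], height=0
  node 36: h_left=-1, h_right=0, diff=1 [OK], height=1
  node 33: h_left=-1, h_right=1, diff=2 [FAIL (|-1-1|=2 > 1)], height=2
  node 20: h_left=-1, h_right=2, diff=3 [FAIL (|-1-2|=3 > 1)], height=3
  node 16: h_left=-1, h_right=3, diff=4 [FAIL (|-1-3|=4 > 1)], height=4
Node 33 violates the condition: |-1 - 1| = 2 > 1.
Result: Not balanced


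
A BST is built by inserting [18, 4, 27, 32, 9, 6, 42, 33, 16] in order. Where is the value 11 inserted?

Starting tree (level order): [18, 4, 27, None, 9, None, 32, 6, 16, None, 42, None, None, None, None, 33]
Insertion path: 18 -> 4 -> 9 -> 16
Result: insert 11 as left child of 16
Final tree (level order): [18, 4, 27, None, 9, None, 32, 6, 16, None, 42, None, None, 11, None, 33]


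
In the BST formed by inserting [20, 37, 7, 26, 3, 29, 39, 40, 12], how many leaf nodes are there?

Tree built from: [20, 37, 7, 26, 3, 29, 39, 40, 12]
Tree (level-order array): [20, 7, 37, 3, 12, 26, 39, None, None, None, None, None, 29, None, 40]
Rule: A leaf has 0 children.
Per-node child counts:
  node 20: 2 child(ren)
  node 7: 2 child(ren)
  node 3: 0 child(ren)
  node 12: 0 child(ren)
  node 37: 2 child(ren)
  node 26: 1 child(ren)
  node 29: 0 child(ren)
  node 39: 1 child(ren)
  node 40: 0 child(ren)
Matching nodes: [3, 12, 29, 40]
Count of leaf nodes: 4


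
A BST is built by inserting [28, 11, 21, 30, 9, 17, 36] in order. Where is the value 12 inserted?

Starting tree (level order): [28, 11, 30, 9, 21, None, 36, None, None, 17]
Insertion path: 28 -> 11 -> 21 -> 17
Result: insert 12 as left child of 17
Final tree (level order): [28, 11, 30, 9, 21, None, 36, None, None, 17, None, None, None, 12]


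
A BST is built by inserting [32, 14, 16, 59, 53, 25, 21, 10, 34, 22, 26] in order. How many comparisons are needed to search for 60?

Search path for 60: 32 -> 59
Found: False
Comparisons: 2


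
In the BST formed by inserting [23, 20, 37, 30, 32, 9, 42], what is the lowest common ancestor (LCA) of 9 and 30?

Tree insertion order: [23, 20, 37, 30, 32, 9, 42]
Tree (level-order array): [23, 20, 37, 9, None, 30, 42, None, None, None, 32]
In a BST, the LCA of p=9, q=30 is the first node v on the
root-to-leaf path with p <= v <= q (go left if both < v, right if both > v).
Walk from root:
  at 23: 9 <= 23 <= 30, this is the LCA
LCA = 23


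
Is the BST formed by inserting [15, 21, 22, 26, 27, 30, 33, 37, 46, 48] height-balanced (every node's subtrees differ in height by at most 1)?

Tree (level-order array): [15, None, 21, None, 22, None, 26, None, 27, None, 30, None, 33, None, 37, None, 46, None, 48]
Definition: a tree is height-balanced if, at every node, |h(left) - h(right)| <= 1 (empty subtree has height -1).
Bottom-up per-node check:
  node 48: h_left=-1, h_right=-1, diff=0 [OK], height=0
  node 46: h_left=-1, h_right=0, diff=1 [OK], height=1
  node 37: h_left=-1, h_right=1, diff=2 [FAIL (|-1-1|=2 > 1)], height=2
  node 33: h_left=-1, h_right=2, diff=3 [FAIL (|-1-2|=3 > 1)], height=3
  node 30: h_left=-1, h_right=3, diff=4 [FAIL (|-1-3|=4 > 1)], height=4
  node 27: h_left=-1, h_right=4, diff=5 [FAIL (|-1-4|=5 > 1)], height=5
  node 26: h_left=-1, h_right=5, diff=6 [FAIL (|-1-5|=6 > 1)], height=6
  node 22: h_left=-1, h_right=6, diff=7 [FAIL (|-1-6|=7 > 1)], height=7
  node 21: h_left=-1, h_right=7, diff=8 [FAIL (|-1-7|=8 > 1)], height=8
  node 15: h_left=-1, h_right=8, diff=9 [FAIL (|-1-8|=9 > 1)], height=9
Node 37 violates the condition: |-1 - 1| = 2 > 1.
Result: Not balanced
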